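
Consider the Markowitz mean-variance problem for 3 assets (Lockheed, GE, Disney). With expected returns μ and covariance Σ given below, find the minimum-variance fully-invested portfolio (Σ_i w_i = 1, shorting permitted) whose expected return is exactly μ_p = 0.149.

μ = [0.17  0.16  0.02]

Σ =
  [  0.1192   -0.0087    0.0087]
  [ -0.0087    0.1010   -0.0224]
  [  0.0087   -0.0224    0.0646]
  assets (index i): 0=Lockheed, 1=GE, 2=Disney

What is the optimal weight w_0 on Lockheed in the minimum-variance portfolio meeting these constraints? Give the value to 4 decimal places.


p=Σ⁻¹μ = [1.5082  1.8825  0.7592]
q=Σ⁻¹𝟙 = [8.0507  14.9358  19.5746]
a=μᵀp=0.572763  b=𝟙ᵀp=4.149832  c=𝟙ᵀq=42.561070  D=ac−b²=7.156305
λ₁=(c·0.149−b)/D = (42.561070·0.149−4.149832)/7.156305 = 0.306271
λ₂=(a−b·0.149)/D = (0.572763−4.149832·0.149)/7.156305 = -0.006367
w* = 0.306271·p + -0.006367·q:
  w_0 = 0.306271·1.5082 + -0.006367·8.0507 = 0.4106  (Lockheed)
  w_1 = 0.306271·1.8825 + -0.006367·14.9358 = 0.4814  (GE)
  w_2 = 0.306271·0.7592 + -0.006367·19.5746 = 0.1079  (Disney)
Σw_i=1.0000  μᵀw=0.1490
σ²=wᵀΣw=λ₁·μ_p+λ₂ = 0.306271·0.149 + -0.006367 = 0.039268 ≈ 0.0393

0.4106


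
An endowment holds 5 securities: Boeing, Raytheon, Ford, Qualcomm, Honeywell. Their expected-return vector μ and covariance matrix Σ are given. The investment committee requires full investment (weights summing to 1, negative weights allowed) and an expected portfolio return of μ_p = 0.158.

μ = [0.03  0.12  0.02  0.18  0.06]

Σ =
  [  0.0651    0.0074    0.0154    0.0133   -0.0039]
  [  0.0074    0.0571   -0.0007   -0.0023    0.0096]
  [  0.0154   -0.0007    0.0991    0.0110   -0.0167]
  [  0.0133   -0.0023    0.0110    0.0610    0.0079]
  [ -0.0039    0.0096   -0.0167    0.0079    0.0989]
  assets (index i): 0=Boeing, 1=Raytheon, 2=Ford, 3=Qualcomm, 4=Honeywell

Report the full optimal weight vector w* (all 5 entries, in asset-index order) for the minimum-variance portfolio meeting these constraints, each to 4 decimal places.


-0.0612  0.4346  0.0055  0.5859  0.0352

p=Σ⁻¹μ = [-0.4163  2.2615  -0.0446  3.1201  0.1140]
q=Σ⁻¹𝟙 = [9.6216  15.2516  8.9823  12.0119  9.5674]
a=μᵀp=0.826463  b=𝟙ᵀp=5.034670  c=𝟙ᵀq=55.434844  D=ac−b²=20.466927
λ₁=(c·0.158−b)/D = (55.434844·0.158−5.034670)/20.466927 = 0.181954
λ₂=(a−b·0.158)/D = (0.826463−5.034670·0.158)/20.466927 = 0.001514
w* = 0.181954·p + 0.001514·q:
  w_0 = 0.181954·-0.4163 + 0.001514·9.6216 = -0.0612  (Boeing)
  w_1 = 0.181954·2.2615 + 0.001514·15.2516 = 0.4346  (Raytheon)
  w_2 = 0.181954·-0.0446 + 0.001514·8.9823 = 0.0055  (Ford)
  w_3 = 0.181954·3.1201 + 0.001514·12.0119 = 0.5859  (Qualcomm)
  w_4 = 0.181954·0.1140 + 0.001514·9.5674 = 0.0352  (Honeywell)
Σw_i=1.0000  μᵀw=0.1580
σ²=wᵀΣw=λ₁·μ_p+λ₂ = 0.181954·0.158 + 0.001514 = 0.030263 ≈ 0.0303


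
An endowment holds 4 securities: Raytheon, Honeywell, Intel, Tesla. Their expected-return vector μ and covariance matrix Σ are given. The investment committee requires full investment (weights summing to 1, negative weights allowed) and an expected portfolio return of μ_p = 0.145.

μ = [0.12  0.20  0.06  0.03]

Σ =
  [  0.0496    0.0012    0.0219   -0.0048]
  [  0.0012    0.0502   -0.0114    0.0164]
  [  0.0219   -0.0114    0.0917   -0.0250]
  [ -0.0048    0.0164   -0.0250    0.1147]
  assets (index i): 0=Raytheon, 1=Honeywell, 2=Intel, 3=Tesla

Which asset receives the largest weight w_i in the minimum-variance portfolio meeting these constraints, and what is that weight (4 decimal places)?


x=Σ⁻¹μ = [2.0202  4.1174  0.6566  -0.0995]
y=Σ⁻¹𝟙 = [15.2046  19.3037  12.1963  9.2529]
a=μᵀx=1.102311  b=𝟙ᵀx=6.694660  c=𝟙ᵀy=55.957568  D=ac−b²=16.864189
λ₁=(c·0.145−b)/D = (55.957568·0.145−6.694660)/16.864189 = 0.084154
λ₂=(a−b·0.145)/D = (1.102311−6.694660·0.145)/16.864189 = 0.007803
w* = 0.084154·x + 0.007803·y:
  w_0 = 0.084154·2.0202 + 0.007803·15.2046 = 0.2886  (Raytheon)
  w_1 = 0.084154·4.1174 + 0.007803·19.3037 = 0.4971  (Honeywell)
  w_2 = 0.084154·0.6566 + 0.007803·12.1963 = 0.1504  (Intel)
  w_3 = 0.084154·-0.0995 + 0.007803·9.2529 = 0.0638  (Tesla)
Σw_i=1.0000  μᵀw=0.1450
σ²=wᵀΣw=λ₁·μ_p+λ₂ = 0.084154·0.145 + 0.007803 = 0.020005 ≈ 0.0200

Honeywell (0.4971)


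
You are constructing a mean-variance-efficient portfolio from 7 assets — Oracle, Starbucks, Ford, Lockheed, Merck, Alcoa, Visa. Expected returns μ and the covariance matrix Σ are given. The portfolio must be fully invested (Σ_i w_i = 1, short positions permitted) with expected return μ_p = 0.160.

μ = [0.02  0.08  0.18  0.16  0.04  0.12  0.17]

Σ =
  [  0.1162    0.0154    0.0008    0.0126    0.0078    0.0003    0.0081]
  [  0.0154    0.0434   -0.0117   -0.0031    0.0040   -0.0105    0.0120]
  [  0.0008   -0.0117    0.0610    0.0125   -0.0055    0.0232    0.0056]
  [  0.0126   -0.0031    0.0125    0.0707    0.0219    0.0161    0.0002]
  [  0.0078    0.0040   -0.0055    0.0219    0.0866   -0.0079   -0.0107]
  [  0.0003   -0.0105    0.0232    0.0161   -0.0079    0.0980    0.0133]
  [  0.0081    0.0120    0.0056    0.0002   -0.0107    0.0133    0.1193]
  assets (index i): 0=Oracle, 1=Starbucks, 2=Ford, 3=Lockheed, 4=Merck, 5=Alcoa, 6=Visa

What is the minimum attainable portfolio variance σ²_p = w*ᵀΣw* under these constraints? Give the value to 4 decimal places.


x=Σ⁻¹μ = [-0.4913  2.7158  2.8839  1.7727  0.2811  0.4266  1.0245]
y=Σ⁻¹𝟙 = [3.1607  26.7883  17.6507  6.4278  10.8381  8.0650  4.7067]
a=μᵀx=1.246775  b=𝟙ᵀx=8.613316  c=𝟙ᵀy=77.637276  D=ac−b²=22.607030
λ₁=(c·0.160−b)/D = (77.637276·0.160−8.613316)/22.607030 = 0.168472
λ₂=(a−b·0.160)/D = (1.246775−8.613316·0.160)/22.607030 = -0.005810
w* = 0.168472·x + -0.005810·y:
  w_0 = 0.168472·-0.4913 + -0.005810·3.1607 = -0.1011  (Oracle)
  w_1 = 0.168472·2.7158 + -0.005810·26.7883 = 0.3019  (Starbucks)
  w_2 = 0.168472·2.8839 + -0.005810·17.6507 = 0.3833  (Ford)
  w_3 = 0.168472·1.7727 + -0.005810·6.4278 = 0.2613  (Lockheed)
  w_4 = 0.168472·0.2811 + -0.005810·10.8381 = -0.0156  (Merck)
  w_5 = 0.168472·0.4266 + -0.005810·8.0650 = 0.0250  (Alcoa)
  w_6 = 0.168472·1.0245 + -0.005810·4.7067 = 0.1452  (Visa)
Σw_i=1.0000  μᵀw=0.1600
σ²=wᵀΣw=λ₁·μ_p+λ₂ = 0.168472·0.160 + -0.005810 = 0.021145 ≈ 0.0211

0.0211


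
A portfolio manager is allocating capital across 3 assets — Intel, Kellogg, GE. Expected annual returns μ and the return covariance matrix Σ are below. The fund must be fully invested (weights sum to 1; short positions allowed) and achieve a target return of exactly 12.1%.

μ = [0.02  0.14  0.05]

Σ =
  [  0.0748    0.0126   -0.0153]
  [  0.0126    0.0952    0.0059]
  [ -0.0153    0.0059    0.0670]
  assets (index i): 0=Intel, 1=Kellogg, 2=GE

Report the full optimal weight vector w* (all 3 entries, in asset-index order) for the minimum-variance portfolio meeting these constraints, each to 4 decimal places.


x=Σ⁻¹μ = [0.1652  1.4078  0.6600]
y=Σ⁻¹𝟙 = [15.7978  7.3046  17.8897]
a=μᵀx=0.233400  b=𝟙ᵀx=2.233085  c=𝟙ᵀy=40.992076  D=ac−b²=4.580888
λ₁=(c·0.121−b)/D = (40.992076·0.121−2.233085)/4.580888 = 0.595290
λ₂=(a−b·0.121)/D = (0.233400−2.233085·0.121)/4.580888 = -0.008034
w* = 0.595290·x + -0.008034·y:
  w_0 = 0.595290·0.1652 + -0.008034·15.7978 = -0.0286  (Intel)
  w_1 = 0.595290·1.4078 + -0.008034·7.3046 = 0.7794  (Kellogg)
  w_2 = 0.595290·0.6600 + -0.008034·17.8897 = 0.2492  (GE)
Σw_i=1.0000  μᵀw=0.1210
σ²=wᵀΣw=λ₁·μ_p+λ₂ = 0.595290·0.121 + -0.008034 = 0.063996 ≈ 0.0640

-0.0286  0.7794  0.2492


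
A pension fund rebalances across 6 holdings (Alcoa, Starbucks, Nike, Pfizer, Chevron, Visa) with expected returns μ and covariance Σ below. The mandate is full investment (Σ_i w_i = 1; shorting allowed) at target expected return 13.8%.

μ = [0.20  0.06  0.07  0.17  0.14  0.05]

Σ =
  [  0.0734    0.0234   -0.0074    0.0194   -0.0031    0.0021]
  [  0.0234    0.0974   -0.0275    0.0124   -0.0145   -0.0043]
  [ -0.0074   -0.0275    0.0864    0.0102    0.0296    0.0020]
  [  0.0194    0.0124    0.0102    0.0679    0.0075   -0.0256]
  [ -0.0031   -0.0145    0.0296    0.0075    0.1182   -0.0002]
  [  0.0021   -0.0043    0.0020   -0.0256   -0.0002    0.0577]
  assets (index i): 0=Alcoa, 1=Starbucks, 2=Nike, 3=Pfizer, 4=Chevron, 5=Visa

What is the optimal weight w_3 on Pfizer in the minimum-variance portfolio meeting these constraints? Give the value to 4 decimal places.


p=Σ⁻¹μ = [2.0619  0.1458  0.3550  2.4276  1.0166  1.8707]
q=Σ⁻¹𝟙 = [5.6569  11.7053  10.8956  18.3782  6.1935  25.7952]
a=μᵀp=1.094530  b=𝟙ᵀp=7.877541  c=𝟙ᵀq=78.624719  D=ac−b²=24.001439
λ₁=(c·0.138−b)/D = (78.624719·0.138−7.877541)/24.001439 = 0.123854
λ₂=(a−b·0.138)/D = (1.094530−7.877541·0.138)/24.001439 = 0.000310
w* = 0.123854·p + 0.000310·q:
  w_0 = 0.123854·2.0619 + 0.000310·5.6569 = 0.2571  (Alcoa)
  w_1 = 0.123854·0.1458 + 0.000310·11.7053 = 0.0217  (Starbucks)
  w_2 = 0.123854·0.3550 + 0.000310·10.8956 = 0.0473  (Nike)
  w_3 = 0.123854·2.4276 + 0.000310·18.3782 = 0.3064  (Pfizer)
  w_4 = 0.123854·1.0166 + 0.000310·6.1935 = 0.1278  (Chevron)
  w_5 = 0.123854·1.8707 + 0.000310·25.7952 = 0.2397  (Visa)
Σw_i=1.0000  μᵀw=0.1380
σ²=wᵀΣw=λ₁·μ_p+λ₂ = 0.123854·0.138 + 0.000310 = 0.017401 ≈ 0.0174

0.3064


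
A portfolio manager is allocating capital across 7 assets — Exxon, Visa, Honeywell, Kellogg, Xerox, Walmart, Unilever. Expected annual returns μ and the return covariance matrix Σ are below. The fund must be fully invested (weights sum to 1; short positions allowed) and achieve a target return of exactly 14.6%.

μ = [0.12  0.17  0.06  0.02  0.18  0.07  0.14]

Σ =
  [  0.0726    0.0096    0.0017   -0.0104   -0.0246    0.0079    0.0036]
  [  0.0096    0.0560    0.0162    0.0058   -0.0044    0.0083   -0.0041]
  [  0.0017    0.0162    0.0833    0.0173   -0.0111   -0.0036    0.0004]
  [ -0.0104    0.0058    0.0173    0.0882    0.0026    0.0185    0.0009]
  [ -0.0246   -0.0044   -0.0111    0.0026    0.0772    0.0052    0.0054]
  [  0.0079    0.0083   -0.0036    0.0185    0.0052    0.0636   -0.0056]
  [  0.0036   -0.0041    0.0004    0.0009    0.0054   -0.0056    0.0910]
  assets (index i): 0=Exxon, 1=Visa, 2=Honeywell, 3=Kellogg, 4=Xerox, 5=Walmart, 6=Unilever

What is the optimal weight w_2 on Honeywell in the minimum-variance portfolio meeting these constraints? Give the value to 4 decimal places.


0.0602

p=Σ⁻¹μ = [2.2365  2.7883  0.5586  0.0163  3.1609  0.3513  1.4070]
q=Σ⁻¹𝟙 = [18.1168  11.6899  10.6493  7.9406  19.3053  9.5527  10.1159]
a=μᵀp=1.566772  b=𝟙ᵀp=10.518952  c=𝟙ᵀq=87.370529  D=ac−b²=26.241366
λ₁=(c·0.146−b)/D = (87.370529·0.146−10.518952)/26.241366 = 0.085253
λ₂=(a−b·0.146)/D = (1.566772−10.518952·0.146)/26.241366 = 0.001182
w* = 0.085253·p + 0.001182·q:
  w_0 = 0.085253·2.2365 + 0.001182·18.1168 = 0.2121  (Exxon)
  w_1 = 0.085253·2.7883 + 0.001182·11.6899 = 0.2515  (Visa)
  w_2 = 0.085253·0.5586 + 0.001182·10.6493 = 0.0602  (Honeywell)
  w_3 = 0.085253·0.0163 + 0.001182·7.9406 = 0.0108  (Kellogg)
  w_4 = 0.085253·3.1609 + 0.001182·19.3053 = 0.2923  (Xerox)
  w_5 = 0.085253·0.3513 + 0.001182·9.5527 = 0.0412  (Walmart)
  w_6 = 0.085253·1.4070 + 0.001182·10.1159 = 0.1319  (Unilever)
Σw_i=1.0000  μᵀw=0.1460
σ²=wᵀΣw=λ₁·μ_p+λ₂ = 0.085253·0.146 + 0.001182 = 0.013628 ≈ 0.0136


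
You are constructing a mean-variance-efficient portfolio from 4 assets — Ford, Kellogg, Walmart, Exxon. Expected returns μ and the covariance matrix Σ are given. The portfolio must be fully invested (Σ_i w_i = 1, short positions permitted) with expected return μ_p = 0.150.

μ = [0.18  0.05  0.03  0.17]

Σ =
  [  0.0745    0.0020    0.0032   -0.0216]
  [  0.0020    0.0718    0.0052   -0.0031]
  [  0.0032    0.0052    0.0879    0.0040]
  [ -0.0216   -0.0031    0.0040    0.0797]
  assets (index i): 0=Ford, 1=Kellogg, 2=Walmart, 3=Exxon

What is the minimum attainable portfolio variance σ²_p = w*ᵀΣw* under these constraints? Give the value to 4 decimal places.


x=Σ⁻¹μ = [3.2784  0.7338  0.0398  3.0480]
y=Σ⁻¹𝟙 = [17.7167  13.5241  9.1390  17.4159]
a=μᵀx=1.146169  b=𝟙ᵀx=7.100081  c=𝟙ᵀy=57.795705  D=ac−b²=15.832481
λ₁=(c·0.150−b)/D = (57.795705·0.150−7.100081)/15.832481 = 0.099117
λ₂=(a−b·0.150)/D = (1.146169−7.100081·0.150)/15.832481 = 0.005126
w* = 0.099117·x + 0.005126·y:
  w_0 = 0.099117·3.2784 + 0.005126·17.7167 = 0.4158  (Ford)
  w_1 = 0.099117·0.7338 + 0.005126·13.5241 = 0.1421  (Kellogg)
  w_2 = 0.099117·0.0398 + 0.005126·9.1390 = 0.0508  (Walmart)
  w_3 = 0.099117·3.0480 + 0.005126·17.4159 = 0.3914  (Exxon)
Σw_i=1.0000  μᵀw=0.1500
σ²=wᵀΣw=λ₁·μ_p+λ₂ = 0.099117·0.150 + 0.005126 = 0.019994 ≈ 0.0200

0.0200


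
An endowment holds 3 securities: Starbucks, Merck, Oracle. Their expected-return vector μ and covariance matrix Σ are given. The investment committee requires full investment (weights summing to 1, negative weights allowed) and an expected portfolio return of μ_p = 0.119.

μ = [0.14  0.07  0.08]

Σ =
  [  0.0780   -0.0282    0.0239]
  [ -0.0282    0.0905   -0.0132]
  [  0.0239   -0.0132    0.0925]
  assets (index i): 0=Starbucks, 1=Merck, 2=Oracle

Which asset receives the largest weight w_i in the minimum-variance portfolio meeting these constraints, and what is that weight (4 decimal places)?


x=Σ⁻¹μ = [2.1899  1.5314  0.5176]
y=Σ⁻¹𝟙 = [16.3550  17.4701  9.0781]
a=μᵀx=0.455190  b=𝟙ᵀx=4.238850  c=𝟙ᵀy=42.903135  D=ac−b²=1.561236
λ₁=(c·0.119−b)/D = (42.903135·0.119−4.238850)/1.561236 = 0.555088
λ₂=(a−b·0.119)/D = (0.455190−4.238850·0.119)/1.561236 = -0.031535
w* = 0.555088·x + -0.031535·y:
  w_0 = 0.555088·2.1899 + -0.031535·16.3550 = 0.6999  (Starbucks)
  w_1 = 0.555088·1.5314 + -0.031535·17.4701 = 0.2991  (Merck)
  w_2 = 0.555088·0.5176 + -0.031535·9.0781 = 0.0010  (Oracle)
Σw_i=1.0000  μᵀw=0.1190
σ²=wᵀΣw=λ₁·μ_p+λ₂ = 0.555088·0.119 + -0.031535 = 0.034521 ≈ 0.0345

Starbucks (0.6999)


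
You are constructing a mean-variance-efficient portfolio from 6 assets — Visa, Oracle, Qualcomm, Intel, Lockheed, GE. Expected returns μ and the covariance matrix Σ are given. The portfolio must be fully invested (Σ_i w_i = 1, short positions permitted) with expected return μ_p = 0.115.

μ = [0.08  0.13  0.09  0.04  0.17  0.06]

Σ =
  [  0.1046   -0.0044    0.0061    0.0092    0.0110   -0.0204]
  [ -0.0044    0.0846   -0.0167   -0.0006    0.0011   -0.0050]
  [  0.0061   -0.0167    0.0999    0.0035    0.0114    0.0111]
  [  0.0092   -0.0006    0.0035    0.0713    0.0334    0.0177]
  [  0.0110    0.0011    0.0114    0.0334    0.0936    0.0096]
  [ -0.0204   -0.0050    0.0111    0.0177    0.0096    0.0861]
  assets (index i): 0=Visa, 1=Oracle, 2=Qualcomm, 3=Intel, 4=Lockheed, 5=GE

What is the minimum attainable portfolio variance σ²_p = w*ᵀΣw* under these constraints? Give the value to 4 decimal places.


0.0197

p=Σ⁻¹μ = [0.8156  1.7746  0.8826  -0.5762  1.7149  0.8066]
q=Σ⁻¹𝟙 = [10.8317  15.0155  9.8098  7.3762  4.1968  11.8038]
a=μᵀp=0.692267  b=𝟙ᵀp=5.418173  c=𝟙ᵀq=59.033891  D=ac−b²=11.510612
λ₁=(c·0.115−b)/D = (59.033891·0.115−5.418173)/11.510612 = 0.119084
λ₂=(a−b·0.115)/D = (0.692267−5.418173·0.115)/11.510612 = 0.006010
w* = 0.119084·p + 0.006010·q:
  w_0 = 0.119084·0.8156 + 0.006010·10.8317 = 0.1622  (Visa)
  w_1 = 0.119084·1.7746 + 0.006010·15.0155 = 0.3016  (Oracle)
  w_2 = 0.119084·0.8826 + 0.006010·9.8098 = 0.1641  (Qualcomm)
  w_3 = 0.119084·-0.5762 + 0.006010·7.3762 = -0.0243  (Intel)
  w_4 = 0.119084·1.7149 + 0.006010·4.1968 = 0.2294  (Lockheed)
  w_5 = 0.119084·0.8066 + 0.006010·11.8038 = 0.1670  (GE)
Σw_i=1.0000  μᵀw=0.1150
σ²=wᵀΣw=λ₁·μ_p+λ₂ = 0.119084·0.115 + 0.006010 = 0.019704 ≈ 0.0197


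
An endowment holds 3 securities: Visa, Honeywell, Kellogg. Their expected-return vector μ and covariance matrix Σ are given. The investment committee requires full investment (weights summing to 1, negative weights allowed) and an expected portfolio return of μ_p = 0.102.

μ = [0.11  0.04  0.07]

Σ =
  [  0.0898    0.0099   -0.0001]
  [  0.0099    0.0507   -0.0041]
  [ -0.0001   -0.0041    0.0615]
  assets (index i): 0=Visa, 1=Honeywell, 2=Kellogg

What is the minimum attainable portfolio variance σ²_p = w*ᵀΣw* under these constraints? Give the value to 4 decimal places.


g=Σ⁻¹μ = [1.1536  0.6595  1.1841]
h=Σ⁻¹𝟙 = [9.0185  19.3835  17.5671]
a=μᵀg=0.236153  b=𝟙ᵀg=2.997067  c=𝟙ᵀh=45.969017  D=ac−b²=1.873335
λ₁=(c·0.102−b)/D = (45.969017·0.102−2.997067)/1.873335 = 0.903081
λ₂=(a−b·0.102)/D = (0.236153−2.997067·0.102)/1.873335 = -0.037125
w* = 0.903081·g + -0.037125·h:
  w_0 = 0.903081·1.1536 + -0.037125·9.0185 = 0.7069  (Visa)
  w_1 = 0.903081·0.6595 + -0.037125·19.3835 = -0.1241  (Honeywell)
  w_2 = 0.903081·1.1841 + -0.037125·17.5671 = 0.4171  (Kellogg)
Σw_i=1.0000  μᵀw=0.1020
σ²=wᵀΣw=λ₁·μ_p+λ₂ = 0.903081·0.102 + -0.037125 = 0.054989 ≈ 0.0550

0.0550


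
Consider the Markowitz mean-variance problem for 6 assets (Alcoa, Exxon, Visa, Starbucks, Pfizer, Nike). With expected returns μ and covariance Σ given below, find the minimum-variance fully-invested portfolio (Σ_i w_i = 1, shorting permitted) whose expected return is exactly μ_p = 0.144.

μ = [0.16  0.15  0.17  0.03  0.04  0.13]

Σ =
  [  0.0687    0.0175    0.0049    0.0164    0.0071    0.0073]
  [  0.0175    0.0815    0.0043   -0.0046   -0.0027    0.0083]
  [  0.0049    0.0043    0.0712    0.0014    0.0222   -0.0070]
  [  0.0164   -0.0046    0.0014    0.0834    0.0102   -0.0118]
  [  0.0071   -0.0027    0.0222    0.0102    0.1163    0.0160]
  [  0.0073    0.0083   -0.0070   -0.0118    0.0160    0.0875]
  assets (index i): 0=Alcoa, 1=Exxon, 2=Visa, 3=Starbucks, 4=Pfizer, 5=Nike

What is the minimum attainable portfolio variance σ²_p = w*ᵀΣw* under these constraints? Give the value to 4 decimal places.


x=Σ⁻¹μ = [1.6457  1.2010  2.4883  0.3362  -0.4478  1.5608]
y=Σ⁻¹𝟙 = [6.5936  9.7445  12.9456  12.3285  3.2098  12.0654]
a=μᵀx=1.061557  b=𝟙ᵀx=6.784174  c=𝟙ᵀy=56.887578  D=ac−b²=14.364415
λ₁=(c·0.144−b)/D = (56.887578·0.144−6.784174)/14.364415 = 0.097995
λ₂=(a−b·0.144)/D = (1.061557−6.784174·0.144)/14.364415 = 0.005892
w* = 0.097995·x + 0.005892·y:
  w_0 = 0.097995·1.6457 + 0.005892·6.5936 = 0.2001  (Alcoa)
  w_1 = 0.097995·1.2010 + 0.005892·9.7445 = 0.1751  (Exxon)
  w_2 = 0.097995·2.4883 + 0.005892·12.9456 = 0.3201  (Visa)
  w_3 = 0.097995·0.3362 + 0.005892·12.3285 = 0.1056  (Starbucks)
  w_4 = 0.097995·-0.4478 + 0.005892·3.2098 = -0.0250  (Pfizer)
  w_5 = 0.097995·1.5608 + 0.005892·12.0654 = 0.2240  (Nike)
Σw_i=1.0000  μᵀw=0.1440
σ²=wᵀΣw=λ₁·μ_p+λ₂ = 0.097995·0.144 + 0.005892 = 0.020003 ≈ 0.0200

0.0200


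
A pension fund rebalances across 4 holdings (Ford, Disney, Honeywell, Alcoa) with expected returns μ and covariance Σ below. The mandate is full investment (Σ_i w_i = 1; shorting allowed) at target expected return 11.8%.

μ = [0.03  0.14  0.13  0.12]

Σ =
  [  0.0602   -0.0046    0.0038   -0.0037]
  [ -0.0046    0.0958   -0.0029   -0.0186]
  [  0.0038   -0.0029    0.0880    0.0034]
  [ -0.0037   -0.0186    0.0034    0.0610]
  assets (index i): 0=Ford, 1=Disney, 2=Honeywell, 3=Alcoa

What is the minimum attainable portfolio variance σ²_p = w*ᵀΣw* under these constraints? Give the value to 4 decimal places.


0.0175

p=Σ⁻¹μ = [0.7214  2.0344  1.4145  2.5525]
q=Σ⁻¹𝟙 = [18.5159  15.8670  10.2453  21.7836]
a=μᵀp=0.796644  b=𝟙ᵀp=6.722787  c=𝟙ᵀq=66.411844  D=ac−b²=7.710725
λ₁=(c·0.118−b)/D = (66.411844·0.118−6.722787)/7.710725 = 0.144450
λ₂=(a−b·0.118)/D = (0.796644−6.722787·0.118)/7.710725 = 0.000435
w* = 0.144450·p + 0.000435·q:
  w_0 = 0.144450·0.7214 + 0.000435·18.5159 = 0.1123  (Ford)
  w_1 = 0.144450·2.0344 + 0.000435·15.8670 = 0.3008  (Disney)
  w_2 = 0.144450·1.4145 + 0.000435·10.2453 = 0.2088  (Honeywell)
  w_3 = 0.144450·2.5525 + 0.000435·21.7836 = 0.3782  (Alcoa)
Σw_i=1.0000  μᵀw=0.1180
σ²=wᵀΣw=λ₁·μ_p+λ₂ = 0.144450·0.118 + 0.000435 = 0.017480 ≈ 0.0175


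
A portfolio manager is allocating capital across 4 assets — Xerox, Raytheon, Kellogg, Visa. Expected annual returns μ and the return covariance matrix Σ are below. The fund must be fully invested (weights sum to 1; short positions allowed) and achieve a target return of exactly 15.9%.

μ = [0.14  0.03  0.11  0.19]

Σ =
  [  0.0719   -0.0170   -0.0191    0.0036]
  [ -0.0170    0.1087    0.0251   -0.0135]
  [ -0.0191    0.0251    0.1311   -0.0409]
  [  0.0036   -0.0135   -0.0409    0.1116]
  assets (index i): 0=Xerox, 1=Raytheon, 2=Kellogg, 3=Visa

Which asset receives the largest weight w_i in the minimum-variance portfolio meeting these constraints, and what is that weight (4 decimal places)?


Visa (0.4202)

x=Σ⁻¹μ = [2.4398  0.5281  1.8291  2.3580]
y=Σ⁻¹𝟙 = [19.1959  11.0315  12.7937  14.3646]
a=μᵀx=1.006634  b=𝟙ᵀx=7.154949  c=𝟙ᵀy=57.385737  D=ac−b²=6.573159
λ₁=(c·0.159−b)/D = (57.385737·0.159−7.154949)/6.573159 = 0.299610
λ₂=(a−b·0.159)/D = (1.006634−7.154949·0.159)/6.573159 = -0.019930
w* = 0.299610·x + -0.019930·y:
  w_0 = 0.299610·2.4398 + -0.019930·19.1959 = 0.3484  (Xerox)
  w_1 = 0.299610·0.5281 + -0.019930·11.0315 = -0.0616  (Raytheon)
  w_2 = 0.299610·1.8291 + -0.019930·12.7937 = 0.2930  (Kellogg)
  w_3 = 0.299610·2.3580 + -0.019930·14.3646 = 0.4202  (Visa)
Σw_i=1.0000  μᵀw=0.1590
σ²=wᵀΣw=λ₁·μ_p+λ₂ = 0.299610·0.159 + -0.019930 = 0.027708 ≈ 0.0277


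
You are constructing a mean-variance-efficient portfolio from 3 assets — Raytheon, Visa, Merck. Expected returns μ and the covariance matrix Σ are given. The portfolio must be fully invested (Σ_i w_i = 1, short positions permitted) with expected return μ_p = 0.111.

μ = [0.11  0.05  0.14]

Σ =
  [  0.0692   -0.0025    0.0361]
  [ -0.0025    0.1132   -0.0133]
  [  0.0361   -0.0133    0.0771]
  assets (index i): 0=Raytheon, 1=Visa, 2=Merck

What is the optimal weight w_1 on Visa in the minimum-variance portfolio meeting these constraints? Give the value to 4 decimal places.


0.2307

p=Σ⁻¹μ = [0.8042  0.6416  1.5499]
q=Σ⁻¹𝟙 = [9.4375  10.2549  10.3203]
a=μᵀp=0.337533  b=𝟙ᵀp=2.995713  c=𝟙ᵀq=30.012698  D=ac−b²=1.155986
λ₁=(c·0.111−b)/D = (30.012698·0.111−2.995713)/1.155986 = 0.290399
λ₂=(a−b·0.111)/D = (0.337533−2.995713·0.111)/1.155986 = 0.004333
w* = 0.290399·p + 0.004333·q:
  w_0 = 0.290399·0.8042 + 0.004333·9.4375 = 0.2744  (Raytheon)
  w_1 = 0.290399·0.6416 + 0.004333·10.2549 = 0.2307  (Visa)
  w_2 = 0.290399·1.5499 + 0.004333·10.3203 = 0.4948  (Merck)
Σw_i=1.0000  μᵀw=0.1110
σ²=wᵀΣw=λ₁·μ_p+λ₂ = 0.290399·0.111 + 0.004333 = 0.036567 ≈ 0.0366


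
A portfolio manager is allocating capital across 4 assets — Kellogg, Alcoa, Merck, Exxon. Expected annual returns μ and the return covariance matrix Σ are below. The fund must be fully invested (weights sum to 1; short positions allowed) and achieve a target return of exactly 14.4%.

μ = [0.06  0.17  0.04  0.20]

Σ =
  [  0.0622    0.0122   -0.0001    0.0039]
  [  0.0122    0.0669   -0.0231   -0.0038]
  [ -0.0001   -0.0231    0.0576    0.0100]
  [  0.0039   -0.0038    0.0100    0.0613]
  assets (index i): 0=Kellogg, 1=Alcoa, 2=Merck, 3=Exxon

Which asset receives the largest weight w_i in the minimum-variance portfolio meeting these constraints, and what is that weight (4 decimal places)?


Alcoa (0.3741)

p=Σ⁻¹μ = [0.1399  3.1866  1.4135  3.2207]
q=Σ⁻¹𝟙 = [10.9922  21.9416  23.9100  13.0736]
a=μᵀp=1.250795  b=𝟙ᵀp=7.960720  c=𝟙ᵀq=69.917394  D=ac−b²=24.079280
λ₁=(c·0.144−b)/D = (69.917394·0.144−7.960720)/24.079280 = 0.087519
λ₂=(a−b·0.144)/D = (1.250795−7.960720·0.144)/24.079280 = 0.004338
w* = 0.087519·p + 0.004338·q:
  w_0 = 0.087519·0.1399 + 0.004338·10.9922 = 0.0599  (Kellogg)
  w_1 = 0.087519·3.1866 + 0.004338·21.9416 = 0.3741  (Alcoa)
  w_2 = 0.087519·1.4135 + 0.004338·23.9100 = 0.2274  (Merck)
  w_3 = 0.087519·3.2207 + 0.004338·13.0736 = 0.3386  (Exxon)
Σw_i=1.0000  μᵀw=0.1440
σ²=wᵀΣw=λ₁·μ_p+λ₂ = 0.087519·0.144 + 0.004338 = 0.016940 ≈ 0.0169


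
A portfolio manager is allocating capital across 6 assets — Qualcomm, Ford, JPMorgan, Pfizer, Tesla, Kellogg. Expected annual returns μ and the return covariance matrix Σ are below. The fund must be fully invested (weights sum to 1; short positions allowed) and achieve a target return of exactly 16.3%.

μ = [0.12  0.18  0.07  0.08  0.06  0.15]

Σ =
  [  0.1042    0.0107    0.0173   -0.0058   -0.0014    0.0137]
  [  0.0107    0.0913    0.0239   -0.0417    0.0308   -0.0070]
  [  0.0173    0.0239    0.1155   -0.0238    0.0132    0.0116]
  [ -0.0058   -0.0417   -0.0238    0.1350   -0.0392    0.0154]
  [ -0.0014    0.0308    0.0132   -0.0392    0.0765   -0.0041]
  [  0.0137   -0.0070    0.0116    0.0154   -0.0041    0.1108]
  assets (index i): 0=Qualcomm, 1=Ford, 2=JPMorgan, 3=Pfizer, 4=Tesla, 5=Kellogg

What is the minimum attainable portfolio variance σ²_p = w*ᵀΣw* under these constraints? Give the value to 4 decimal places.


0.0344

p=Σ⁻¹μ = [0.8188  2.3866  0.0894  1.4206  0.6163  1.2193]
q=Σ⁻¹𝟙 = [7.7525  10.7910  6.0675  16.1853  16.4628  6.4728]
a=μᵀp=0.867615  b=𝟙ᵀp=6.550920  c=𝟙ᵀq=63.731891  D=ac−b²=12.380173
λ₁=(c·0.163−b)/D = (63.731891·0.163−6.550920)/12.380173 = 0.309962
λ₂=(a−b·0.163)/D = (0.867615−6.550920·0.163)/12.380173 = -0.016170
w* = 0.309962·p + -0.016170·q:
  w_0 = 0.309962·0.8188 + -0.016170·7.7525 = 0.1284  (Qualcomm)
  w_1 = 0.309962·2.3866 + -0.016170·10.7910 = 0.5653  (Ford)
  w_2 = 0.309962·0.0894 + -0.016170·6.0675 = -0.0704  (JPMorgan)
  w_3 = 0.309962·1.4206 + -0.016170·16.1853 = 0.1786  (Pfizer)
  w_4 = 0.309962·0.6163 + -0.016170·16.4628 = -0.0752  (Tesla)
  w_5 = 0.309962·1.2193 + -0.016170·6.4728 = 0.2733  (Kellogg)
Σw_i=1.0000  μᵀw=0.1630
σ²=wᵀΣw=λ₁·μ_p+λ₂ = 0.309962·0.163 + -0.016170 = 0.034354 ≈ 0.0344


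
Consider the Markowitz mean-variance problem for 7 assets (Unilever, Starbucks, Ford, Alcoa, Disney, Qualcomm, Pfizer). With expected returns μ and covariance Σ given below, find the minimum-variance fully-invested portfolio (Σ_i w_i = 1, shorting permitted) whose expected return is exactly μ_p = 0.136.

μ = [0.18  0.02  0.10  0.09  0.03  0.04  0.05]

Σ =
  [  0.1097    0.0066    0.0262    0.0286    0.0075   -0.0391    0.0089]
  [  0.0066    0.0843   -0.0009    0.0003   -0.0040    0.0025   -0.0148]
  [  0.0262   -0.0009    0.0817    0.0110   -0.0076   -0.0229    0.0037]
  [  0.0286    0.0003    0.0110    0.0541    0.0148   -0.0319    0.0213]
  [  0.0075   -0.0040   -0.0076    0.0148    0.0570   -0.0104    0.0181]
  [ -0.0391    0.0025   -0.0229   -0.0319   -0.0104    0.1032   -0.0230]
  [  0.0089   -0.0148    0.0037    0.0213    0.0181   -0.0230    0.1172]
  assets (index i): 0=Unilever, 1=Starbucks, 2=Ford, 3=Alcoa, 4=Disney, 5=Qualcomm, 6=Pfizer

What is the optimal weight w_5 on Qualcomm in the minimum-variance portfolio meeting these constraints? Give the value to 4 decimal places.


p=Σ⁻¹μ = [1.5930  0.1382  1.0295  1.4388  0.3080  1.7651  0.3280]
q=Σ⁻¹𝟙 = [6.7321  12.9206  15.8519  18.3687  16.8459  24.6131  8.0426]
a=μᵀp=0.618187  b=𝟙ᵀp=6.600589  c=𝟙ᵀq=103.374855  D=ac−b²=20.337214
λ₁=(c·0.136−b)/D = (103.374855·0.136−6.600589)/20.337214 = 0.366736
λ₂=(a−b·0.136)/D = (0.618187−6.600589·0.136)/20.337214 = -0.013743
w* = 0.366736·p + -0.013743·q:
  w_0 = 0.366736·1.5930 + -0.013743·6.7321 = 0.4917  (Unilever)
  w_1 = 0.366736·0.1382 + -0.013743·12.9206 = -0.1269  (Starbucks)
  w_2 = 0.366736·1.0295 + -0.013743·15.8519 = 0.1597  (Ford)
  w_3 = 0.366736·1.4388 + -0.013743·18.3687 = 0.2752  (Alcoa)
  w_4 = 0.366736·0.3080 + -0.013743·16.8459 = -0.1185  (Disney)
  w_5 = 0.366736·1.7651 + -0.013743·24.6131 = 0.3091  (Qualcomm)
  w_6 = 0.366736·0.3280 + -0.013743·8.0426 = 0.0097  (Pfizer)
Σw_i=1.0000  μᵀw=0.1360
σ²=wᵀΣw=λ₁·μ_p+λ₂ = 0.366736·0.136 + -0.013743 = 0.036133 ≈ 0.0361

0.3091


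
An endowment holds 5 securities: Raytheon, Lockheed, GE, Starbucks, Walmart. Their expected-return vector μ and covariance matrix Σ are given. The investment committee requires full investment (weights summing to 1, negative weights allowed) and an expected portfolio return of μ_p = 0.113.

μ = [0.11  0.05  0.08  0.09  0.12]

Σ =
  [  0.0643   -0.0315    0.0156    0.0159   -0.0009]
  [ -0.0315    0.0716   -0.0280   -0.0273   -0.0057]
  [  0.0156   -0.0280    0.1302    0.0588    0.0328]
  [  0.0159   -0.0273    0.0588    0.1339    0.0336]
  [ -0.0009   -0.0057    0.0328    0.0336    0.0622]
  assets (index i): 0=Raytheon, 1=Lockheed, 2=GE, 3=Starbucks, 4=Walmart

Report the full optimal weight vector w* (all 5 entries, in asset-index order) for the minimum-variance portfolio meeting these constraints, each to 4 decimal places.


0.4663  0.1007  -0.0955  -0.0296  0.5582

u=Σ⁻¹μ = [2.7203  2.2046  0.1630  0.2359  1.9573]
v=Σ⁻¹𝟙 = [28.7898  31.6201  5.4171  4.5907  14.0549]
a=μᵀu=0.678600  b=𝟙ᵀu=7.281001  c=𝟙ᵀv=84.472571  D=ac−b²=4.310087
λ₁=(c·0.113−b)/D = (84.472571·0.113−7.281001)/4.310087 = 0.525372
λ₂=(a−b·0.113)/D = (0.678600−7.281001·0.113)/4.310087 = -0.033446
w* = 0.525372·u + -0.033446·v:
  w_0 = 0.525372·2.7203 + -0.033446·28.7898 = 0.4663  (Raytheon)
  w_1 = 0.525372·2.2046 + -0.033446·31.6201 = 0.1007  (Lockheed)
  w_2 = 0.525372·0.1630 + -0.033446·5.4171 = -0.0955  (GE)
  w_3 = 0.525372·0.2359 + -0.033446·4.5907 = -0.0296  (Starbucks)
  w_4 = 0.525372·1.9573 + -0.033446·14.0549 = 0.5582  (Walmart)
Σw_i=1.0000  μᵀw=0.1130
σ²=wᵀΣw=λ₁·μ_p+λ₂ = 0.525372·0.113 + -0.033446 = 0.025921 ≈ 0.0259


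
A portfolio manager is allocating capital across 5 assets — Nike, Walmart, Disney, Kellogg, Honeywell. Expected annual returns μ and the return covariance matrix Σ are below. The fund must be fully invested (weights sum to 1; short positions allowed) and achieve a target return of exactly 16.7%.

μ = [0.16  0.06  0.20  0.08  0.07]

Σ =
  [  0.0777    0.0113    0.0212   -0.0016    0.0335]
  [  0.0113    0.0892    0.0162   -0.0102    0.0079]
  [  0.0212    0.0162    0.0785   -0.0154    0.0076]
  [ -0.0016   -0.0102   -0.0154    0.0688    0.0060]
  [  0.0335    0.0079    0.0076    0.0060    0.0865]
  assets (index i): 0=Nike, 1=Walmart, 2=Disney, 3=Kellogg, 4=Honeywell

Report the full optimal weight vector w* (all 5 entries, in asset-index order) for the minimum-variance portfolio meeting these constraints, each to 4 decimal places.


0.3059  -0.0225  0.5106  0.2872  -0.0812

u=Σ⁻¹μ = [1.4323  0.2577  2.4711  1.7971  -0.1107]
v=Σ⁻¹𝟙 = [5.9063  9.8197  12.1255  18.3154  6.0407]
a=μᵀu=0.874850  b=𝟙ᵀu=5.847379  c=𝟙ᵀv=52.207651  D=ac−b²=11.482030
λ₁=(c·0.167−b)/D = (52.207651·0.167−5.847379)/11.482030 = 0.250069
λ₂=(a−b·0.167)/D = (0.874850−5.847379·0.167)/11.482030 = -0.008854
w* = 0.250069·u + -0.008854·v:
  w_0 = 0.250069·1.4323 + -0.008854·5.9063 = 0.3059  (Nike)
  w_1 = 0.250069·0.2577 + -0.008854·9.8197 = -0.0225  (Walmart)
  w_2 = 0.250069·2.4711 + -0.008854·12.1255 = 0.5106  (Disney)
  w_3 = 0.250069·1.7971 + -0.008854·18.3154 = 0.2872  (Kellogg)
  w_4 = 0.250069·-0.1107 + -0.008854·6.0407 = -0.0812  (Honeywell)
Σw_i=1.0000  μᵀw=0.1670
σ²=wᵀΣw=λ₁·μ_p+λ₂ = 0.250069·0.167 + -0.008854 = 0.032907 ≈ 0.0329


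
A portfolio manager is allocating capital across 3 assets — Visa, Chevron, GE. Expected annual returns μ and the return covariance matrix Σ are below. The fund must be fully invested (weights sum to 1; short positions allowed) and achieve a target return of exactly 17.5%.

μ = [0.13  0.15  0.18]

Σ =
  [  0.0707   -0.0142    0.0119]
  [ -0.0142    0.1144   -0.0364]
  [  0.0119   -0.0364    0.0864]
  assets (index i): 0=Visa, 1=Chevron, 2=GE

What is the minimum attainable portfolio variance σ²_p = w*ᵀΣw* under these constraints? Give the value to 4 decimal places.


p=Σ⁻¹μ = [1.8495  2.4512  2.8613]
q=Σ⁻¹𝟙 = [14.5739  15.6986  16.1806]
a=μᵀp=1.123133  b=𝟙ᵀp=7.161894  c=𝟙ᵀq=46.453030  D=ac−b²=0.880193
λ₁=(c·0.175−b)/D = (46.453030·0.175−7.161894)/0.880193 = 1.099062
λ₂=(a−b·0.175)/D = (1.123133−7.161894·0.175)/0.880193 = -0.147921
w* = 1.099062·p + -0.147921·q:
  w_0 = 1.099062·1.8495 + -0.147921·14.5739 = -0.1231  (Visa)
  w_1 = 1.099062·2.4512 + -0.147921·15.6986 = 0.3718  (Chevron)
  w_2 = 1.099062·2.8613 + -0.147921·16.1806 = 0.7513  (GE)
Σw_i=1.0000  μᵀw=0.1750
σ²=wᵀΣw=λ₁·μ_p+λ₂ = 1.099062·0.175 + -0.147921 = 0.044415 ≈ 0.0444

0.0444


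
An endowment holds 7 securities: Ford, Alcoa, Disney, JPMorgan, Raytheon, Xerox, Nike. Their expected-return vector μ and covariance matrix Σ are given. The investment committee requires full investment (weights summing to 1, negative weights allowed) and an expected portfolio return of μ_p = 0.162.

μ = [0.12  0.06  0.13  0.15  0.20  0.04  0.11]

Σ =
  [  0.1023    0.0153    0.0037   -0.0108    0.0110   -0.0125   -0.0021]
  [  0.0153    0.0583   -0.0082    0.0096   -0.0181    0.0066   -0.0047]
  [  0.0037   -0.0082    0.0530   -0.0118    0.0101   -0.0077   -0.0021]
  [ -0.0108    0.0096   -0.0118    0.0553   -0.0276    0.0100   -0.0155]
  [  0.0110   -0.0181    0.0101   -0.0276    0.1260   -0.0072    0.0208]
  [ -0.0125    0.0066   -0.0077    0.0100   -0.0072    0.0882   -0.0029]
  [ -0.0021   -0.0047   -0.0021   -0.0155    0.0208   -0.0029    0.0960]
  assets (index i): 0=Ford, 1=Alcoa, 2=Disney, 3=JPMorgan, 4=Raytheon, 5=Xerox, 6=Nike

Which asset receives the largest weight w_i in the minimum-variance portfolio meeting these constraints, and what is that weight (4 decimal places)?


JPMorgan (0.4694)

u=Σ⁻¹μ = [1.2667  1.1137  3.3577  4.9525  2.2115  0.5157  1.6376]
v=Σ⁻¹𝟙 = [9.9448  16.9924  27.6923  31.1478  12.3494  11.8560  14.7834]
a=μᵀu=2.041266  b=𝟙ᵀu=15.055389  c=𝟙ᵀv=124.766182  D=ac−b²=28.016198
λ₁=(c·0.162−b)/D = (124.766182·0.162−15.055389)/28.016198 = 0.184063
λ₂=(a−b·0.162)/D = (2.041266−15.055389·0.162)/28.016198 = -0.014196
w* = 0.184063·u + -0.014196·v:
  w_0 = 0.184063·1.2667 + -0.014196·9.9448 = 0.0920  (Ford)
  w_1 = 0.184063·1.1137 + -0.014196·16.9924 = -0.0362  (Alcoa)
  w_2 = 0.184063·3.3577 + -0.014196·27.6923 = 0.2249  (Disney)
  w_3 = 0.184063·4.9525 + -0.014196·31.1478 = 0.4694  (JPMorgan)
  w_4 = 0.184063·2.2115 + -0.014196·12.3494 = 0.2318  (Raytheon)
  w_5 = 0.184063·0.5157 + -0.014196·11.8560 = -0.0734  (Xerox)
  w_6 = 0.184063·1.6376 + -0.014196·14.7834 = 0.0916  (Nike)
Σw_i=1.0000  μᵀw=0.1620
σ²=wᵀΣw=λ₁·μ_p+λ₂ = 0.184063·0.162 + -0.014196 = 0.015623 ≈ 0.0156


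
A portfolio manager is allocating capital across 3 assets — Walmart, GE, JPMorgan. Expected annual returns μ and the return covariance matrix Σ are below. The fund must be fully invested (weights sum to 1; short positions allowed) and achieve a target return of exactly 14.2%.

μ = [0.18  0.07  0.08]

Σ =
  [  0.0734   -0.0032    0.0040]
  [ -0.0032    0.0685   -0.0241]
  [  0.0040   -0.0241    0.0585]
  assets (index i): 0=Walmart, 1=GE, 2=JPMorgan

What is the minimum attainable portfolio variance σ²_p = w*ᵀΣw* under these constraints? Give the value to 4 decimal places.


u=Σ⁻¹μ = [2.4254  1.8221  1.9523]
v=Σ⁻¹𝟙 = [13.2590  24.4580  26.2633]
a=μᵀu=0.720295  b=𝟙ᵀu=6.199748  c=𝟙ᵀv=63.980324  D=ac−b²=7.647832
λ₁=(c·0.142−b)/D = (63.980324·0.142−6.199748)/7.647832 = 0.377291
λ₂=(a−b·0.142)/D = (0.720295−6.199748·0.142)/7.647832 = -0.020930
w* = 0.377291·u + -0.020930·v:
  w_0 = 0.377291·2.4254 + -0.020930·13.2590 = 0.6376  (Walmart)
  w_1 = 0.377291·1.8221 + -0.020930·24.4580 = 0.1755  (GE)
  w_2 = 0.377291·1.9523 + -0.020930·26.2633 = 0.1869  (JPMorgan)
Σw_i=1.0000  μᵀw=0.1420
σ²=wᵀΣw=λ₁·μ_p+λ₂ = 0.377291·0.142 + -0.020930 = 0.032645 ≈ 0.0326

0.0326


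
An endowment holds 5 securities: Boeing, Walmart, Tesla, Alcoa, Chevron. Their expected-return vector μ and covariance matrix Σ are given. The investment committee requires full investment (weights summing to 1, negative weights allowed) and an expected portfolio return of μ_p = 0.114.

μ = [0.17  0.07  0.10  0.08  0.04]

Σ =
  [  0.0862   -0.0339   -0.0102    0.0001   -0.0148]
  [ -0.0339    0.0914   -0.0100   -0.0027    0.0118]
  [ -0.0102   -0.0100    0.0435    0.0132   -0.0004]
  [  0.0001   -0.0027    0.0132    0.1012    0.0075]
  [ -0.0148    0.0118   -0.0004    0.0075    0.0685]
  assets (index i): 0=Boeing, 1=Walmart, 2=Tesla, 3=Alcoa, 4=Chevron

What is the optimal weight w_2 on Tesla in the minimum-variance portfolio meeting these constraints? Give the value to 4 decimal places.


0.3428

p=Σ⁻¹μ = [3.4680  2.3326  3.5605  0.3169  0.9175]
q=Σ⁻¹𝟙 = [27.2612  22.7420  33.2652  4.9197  16.2266]
a=μᵀp=1.170943  b=𝟙ᵀp=10.595508  c=𝟙ᵀq=104.414689  D=ac−b²=9.998878
λ₁=(c·0.114−b)/D = (104.414689·0.114−10.595508)/9.998878 = 0.130791
λ₂=(a−b·0.114)/D = (1.170943−10.595508·0.114)/9.998878 = -0.003695
w* = 0.130791·p + -0.003695·q:
  w_0 = 0.130791·3.4680 + -0.003695·27.2612 = 0.3529  (Boeing)
  w_1 = 0.130791·2.3326 + -0.003695·22.7420 = 0.2211  (Walmart)
  w_2 = 0.130791·3.5605 + -0.003695·33.2652 = 0.3428  (Tesla)
  w_3 = 0.130791·0.3169 + -0.003695·4.9197 = 0.0233  (Alcoa)
  w_4 = 0.130791·0.9175 + -0.003695·16.2266 = 0.0600  (Chevron)
Σw_i=1.0000  μᵀw=0.1140
σ²=wᵀΣw=λ₁·μ_p+λ₂ = 0.130791·0.114 + -0.003695 = 0.011215 ≈ 0.0112


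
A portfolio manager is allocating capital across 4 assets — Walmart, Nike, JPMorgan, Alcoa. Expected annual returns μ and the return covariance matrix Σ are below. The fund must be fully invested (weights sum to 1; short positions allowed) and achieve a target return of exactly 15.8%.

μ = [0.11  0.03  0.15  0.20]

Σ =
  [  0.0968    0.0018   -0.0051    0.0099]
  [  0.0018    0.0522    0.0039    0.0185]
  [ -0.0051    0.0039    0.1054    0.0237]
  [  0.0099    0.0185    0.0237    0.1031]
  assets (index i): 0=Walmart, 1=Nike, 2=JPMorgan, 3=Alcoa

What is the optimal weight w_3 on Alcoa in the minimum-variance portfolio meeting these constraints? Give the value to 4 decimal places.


p=Σ⁻¹μ = [1.0332  -0.1129  1.1166  1.6042]
q=Σ⁻¹𝟙 = [10.0818  16.8437  8.5084  3.7530]
a=μᵀp=0.598604  b=𝟙ᵀp=3.641163  c=𝟙ᵀq=39.186839  D=ac−b²=10.199320
λ₁=(c·0.158−b)/D = (39.186839·0.158−3.641163)/10.199320 = 0.250052
λ₂=(a−b·0.158)/D = (0.598604−3.641163·0.158)/10.199320 = 0.002284
w* = 0.250052·p + 0.002284·q:
  w_0 = 0.250052·1.0332 + 0.002284·10.0818 = 0.2814  (Walmart)
  w_1 = 0.250052·-0.1129 + 0.002284·16.8437 = 0.0103  (Nike)
  w_2 = 0.250052·1.1166 + 0.002284·8.5084 = 0.2986  (JPMorgan)
  w_3 = 0.250052·1.6042 + 0.002284·3.7530 = 0.4097  (Alcoa)
Σw_i=1.0000  μᵀw=0.1580
σ²=wᵀΣw=λ₁·μ_p+λ₂ = 0.250052·0.158 + 0.002284 = 0.041793 ≈ 0.0418

0.4097


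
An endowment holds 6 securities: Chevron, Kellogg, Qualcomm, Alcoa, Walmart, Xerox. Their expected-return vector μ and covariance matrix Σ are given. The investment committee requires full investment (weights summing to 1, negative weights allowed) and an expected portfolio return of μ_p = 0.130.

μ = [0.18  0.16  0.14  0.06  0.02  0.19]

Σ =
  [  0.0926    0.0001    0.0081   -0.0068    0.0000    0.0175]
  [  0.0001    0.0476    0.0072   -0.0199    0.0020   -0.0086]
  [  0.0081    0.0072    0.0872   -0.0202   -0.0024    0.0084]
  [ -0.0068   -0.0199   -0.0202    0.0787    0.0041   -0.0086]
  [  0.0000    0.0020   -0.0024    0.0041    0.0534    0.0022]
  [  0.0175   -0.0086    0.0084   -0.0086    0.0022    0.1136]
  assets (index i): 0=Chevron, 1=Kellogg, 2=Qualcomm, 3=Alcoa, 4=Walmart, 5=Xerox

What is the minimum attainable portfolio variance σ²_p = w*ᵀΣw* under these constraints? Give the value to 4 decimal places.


x=Σ⁻¹μ = [1.6513  4.5735  1.5100  2.6521  -0.0089  1.8537]
y=Σ⁻¹𝟙 = [9.4988  30.6065  13.2914  24.9737  15.8376  10.2577]
a=μᵀx=1.751546  b=𝟙ᵀx=12.231747  c=𝟙ᵀy=104.465614  D=ac−b²=33.360686
λ₁=(c·0.130−b)/D = (104.465614·0.130−12.231747)/33.360686 = 0.040430
λ₂=(a−b·0.130)/D = (1.751546−12.231747·0.130)/33.360686 = 0.004839
w* = 0.040430·x + 0.004839·y:
  w_0 = 0.040430·1.6513 + 0.004839·9.4988 = 0.1127  (Chevron)
  w_1 = 0.040430·4.5735 + 0.004839·30.6065 = 0.3330  (Kellogg)
  w_2 = 0.040430·1.5100 + 0.004839·13.2914 = 0.1254  (Qualcomm)
  w_3 = 0.040430·2.6521 + 0.004839·24.9737 = 0.2281  (Alcoa)
  w_4 = 0.040430·-0.0089 + 0.004839·15.8376 = 0.0763  (Walmart)
  w_5 = 0.040430·1.8537 + 0.004839·10.2577 = 0.1246  (Xerox)
Σw_i=1.0000  μᵀw=0.1300
σ²=wᵀΣw=λ₁·μ_p+λ₂ = 0.040430·0.130 + 0.004839 = 0.010095 ≈ 0.0101

0.0101
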